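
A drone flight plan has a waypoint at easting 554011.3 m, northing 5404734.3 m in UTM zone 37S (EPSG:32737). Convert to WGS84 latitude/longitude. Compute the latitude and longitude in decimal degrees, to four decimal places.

Zone 37S: λ₀ = 39°, k₀ = 0.9996, false easting 500000 m, false northing 10000000 m.
Meridian distance M = (N − FN)/k₀ = -4597104.5 m.
Inverse transverse Mercator on WGS84 gives φ = -41.50719976°, λ = 39.64720043°.

lat -41.5072°, lon 39.6472°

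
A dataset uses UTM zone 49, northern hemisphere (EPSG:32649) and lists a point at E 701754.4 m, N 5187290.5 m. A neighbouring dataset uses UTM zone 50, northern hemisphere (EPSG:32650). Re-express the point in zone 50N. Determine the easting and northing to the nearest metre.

E 243988 m, N 5189364 m

UTM 49N → geographic: φ = 46.80860010°, λ = 113.64439989°.
UTM 50N (λ₀ = 117°) forward: E = 243988.069 m, N = 5189363.660 m.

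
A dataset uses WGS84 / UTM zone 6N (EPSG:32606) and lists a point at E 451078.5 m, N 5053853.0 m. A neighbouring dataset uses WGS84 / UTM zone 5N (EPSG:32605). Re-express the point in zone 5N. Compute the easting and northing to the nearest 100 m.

E 918700 m, N 5067700 m

UTM 6N → geographic: φ = 45.63649977°, λ = -147.62769954°.
UTM 5N (λ₀ = -153°) forward: E = 918691.796 m, N = 5067715.151 m.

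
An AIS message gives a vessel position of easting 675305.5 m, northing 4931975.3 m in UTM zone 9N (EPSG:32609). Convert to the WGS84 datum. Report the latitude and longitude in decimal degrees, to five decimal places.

Zone 9N: λ₀ = -129°, k₀ = 0.9996, false easting 500000 m.
Meridian distance M = (N − FN)/k₀ = 4933948.9 m.
Inverse transverse Mercator on WGS84 gives φ = 44.51980030°, λ = -126.79410022°.

lat 44.51980°, lon -126.79410°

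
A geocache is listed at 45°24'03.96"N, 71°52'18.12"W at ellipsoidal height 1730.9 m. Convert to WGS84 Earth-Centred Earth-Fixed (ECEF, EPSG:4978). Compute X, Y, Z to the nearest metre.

X 1396166 m, Y -4264442 m, Z 4519991 m

WGS84: a = 6378137 m, e² = 0.006694380; N(φ) = a/√(1−e²sin²φ) = 6388988.497 m.
X = (N+h)·cosφ·cosλ = 1396166.247 m; Y = (N+h)·cosφ·sinλ = -4264442.078 m; Z = (N(1−e²)+h)·sinφ = 4519990.656 m.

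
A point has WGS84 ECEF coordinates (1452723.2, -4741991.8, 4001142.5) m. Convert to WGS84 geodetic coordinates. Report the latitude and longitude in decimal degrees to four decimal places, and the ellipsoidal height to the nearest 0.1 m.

lat 39.0833°, lon -72.9674°, h 2606.0 m

λ = atan2(Y, X) = -72.96739975°; p = √(X²+Y²) = 4959525.3 m.
Bowring's method on WGS84 (a = 6378137 m, b = 6356752.314 m) gives φ = 39.08329964°, h = 2606.017 m.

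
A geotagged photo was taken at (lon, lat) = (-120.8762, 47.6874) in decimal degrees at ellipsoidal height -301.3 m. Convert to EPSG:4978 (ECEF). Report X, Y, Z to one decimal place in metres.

WGS84: a = 6378137 m, e² = 0.006694380; N(φ) = a/√(1−e²sin²φ) = 6389843.446 m.
X = (N+h)·cosφ·cosλ = -2207351.931 m; Y = (N+h)·cosφ·sinλ = -3691695.499 m; Z = (N(1−e²)+h)·sinφ = 4693326.109 m.

X -2207351.9 m, Y -3691695.5 m, Z 4693326.1 m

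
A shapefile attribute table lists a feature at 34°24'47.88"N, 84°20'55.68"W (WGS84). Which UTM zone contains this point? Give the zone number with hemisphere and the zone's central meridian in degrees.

Zone 16N, central meridian -87°

UTM zone = ⌊(λ + 180)/6⌋ + 1; -84.3488° ∈ [-90°, -84°) → zone 16.
Hemisphere: N (φ ≥ 0).
Central meridian λ₀ = 6×16 − 183 = -87°.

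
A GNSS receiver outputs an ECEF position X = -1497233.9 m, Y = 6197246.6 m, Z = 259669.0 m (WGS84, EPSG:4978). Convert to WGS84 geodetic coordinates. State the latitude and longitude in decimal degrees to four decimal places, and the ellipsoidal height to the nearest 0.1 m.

lat 2.3480°, lon 103.5822°, h 2729.5 m

λ = atan2(Y, X) = 103.58219982°; p = √(X²+Y²) = 6375545.1 m.
Bowring's method on WGS84 (a = 6378137 m, b = 6356752.314 m) gives φ = 2.34799984°, h = 2729.477 m.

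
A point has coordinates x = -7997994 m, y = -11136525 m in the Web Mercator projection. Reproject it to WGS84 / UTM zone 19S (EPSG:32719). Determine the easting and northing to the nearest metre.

Web Mercator inverse (R = 6378137 m) → φ = -70.20730103°, λ = -71.84720252°.
UTM 19S forward: E = 392433.033 m, N = 2208493.509 m.

E 392433 m, N 2208494 m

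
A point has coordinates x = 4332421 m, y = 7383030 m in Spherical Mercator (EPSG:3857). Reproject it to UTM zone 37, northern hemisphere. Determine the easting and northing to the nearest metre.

Web Mercator inverse (R = 6378137 m) → φ = 55.10889932°, λ = 38.91880002°.
UTM 37N forward: E = 494819.834 m, N = 6106912.748 m.

E 494820 m, N 6106913 m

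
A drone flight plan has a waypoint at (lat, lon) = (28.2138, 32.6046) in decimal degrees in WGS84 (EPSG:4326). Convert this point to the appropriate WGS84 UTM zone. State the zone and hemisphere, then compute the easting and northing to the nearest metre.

Longitude 32.6046° lies in the 6° band [30°, 36°), giving zone 36; latitude is north of the equator, so 36N.
Zone 36 central meridian λ₀ = 6×36 − 183 = 33°; Δλ = -0.3954°.
Transverse Mercator on WGS84 with k₀ = 0.9996 gives E = 461200.104 m, N = 3120949.755 m.

Zone 36N: E 461200 m, N 3120950 m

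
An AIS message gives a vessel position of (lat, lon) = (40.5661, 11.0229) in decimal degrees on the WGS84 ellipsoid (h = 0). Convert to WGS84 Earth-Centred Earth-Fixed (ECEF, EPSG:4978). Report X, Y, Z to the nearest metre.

WGS84: a = 6378137 m, e² = 0.006694380; N(φ) = a/√(1−e²sin²φ) = 6387185.119 m.
X = (N+h)·cosφ·cosλ = 4762548.368 m; Y = (N+h)·cosφ·sinλ = 927721.196 m; Z = (N(1−e²)+h)·sinφ = 4125938.569 m.

X 4762548 m, Y 927721 m, Z 4125939 m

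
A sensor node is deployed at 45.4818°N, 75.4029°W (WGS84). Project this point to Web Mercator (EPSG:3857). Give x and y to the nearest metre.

Web Mercator is spherical with R = a = 6378137 m.
x = R·λ = 6378137 × -1.316028871 = -8393812.432 m.
y = R·ln tan(π/4 + φ/2) = 6378137 × 0.893316128 = 5697692.647 m.

x -8393812 m, y 5697693 m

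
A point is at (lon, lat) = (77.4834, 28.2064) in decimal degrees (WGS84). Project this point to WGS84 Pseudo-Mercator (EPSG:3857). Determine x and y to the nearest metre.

x 8625413 m, y 3275021 m

Web Mercator is spherical with R = a = 6378137 m.
x = R·λ = 6378137 × 1.352340446 = 8625412.633 m.
y = R·ln tan(π/4 + φ/2) = 6378137 × 0.513476132 = 3275021.117 m.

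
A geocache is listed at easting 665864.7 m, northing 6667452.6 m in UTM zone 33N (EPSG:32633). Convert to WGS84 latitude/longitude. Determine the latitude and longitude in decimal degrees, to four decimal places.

lat 60.1104°, lon 17.9843°

Zone 33N: λ₀ = 15°, k₀ = 0.9996, false easting 500000 m.
Meridian distance M = (N − FN)/k₀ = 6670120.6 m.
Inverse transverse Mercator on WGS84 gives φ = 60.11039999°, λ = 17.98430050°.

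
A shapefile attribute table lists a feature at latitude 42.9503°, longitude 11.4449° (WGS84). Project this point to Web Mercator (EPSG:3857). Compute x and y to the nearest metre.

Web Mercator is spherical with R = a = 6378137 m.
x = R·λ = 6378137 × 0.199751188 = 1274040.440 m.
y = R·ln tan(π/4 + φ/2) = 6378137 × 0.831655083 = 5304410.057 m.

x 1274040 m, y 5304410 m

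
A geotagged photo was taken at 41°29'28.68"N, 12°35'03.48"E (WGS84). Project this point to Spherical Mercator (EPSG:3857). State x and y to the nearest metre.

x 1400878 m, y 5085081 m

Web Mercator is spherical with R = a = 6378137 m.
x = R·λ = 6378137 × 0.219637469 = 1400877.868 m.
y = R·ln tan(π/4 + φ/2) = 6378137 × 0.797267389 = 5085080.630 m.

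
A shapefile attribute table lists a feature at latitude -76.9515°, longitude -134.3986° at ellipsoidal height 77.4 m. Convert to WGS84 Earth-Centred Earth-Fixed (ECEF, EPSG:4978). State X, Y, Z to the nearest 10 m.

X -1010740 m, Y -1032180 m, Z -6191630 m

WGS84: a = 6378137 m, e² = 0.006694380; N(φ) = a/√(1−e²sin²φ) = 6398494.639 m.
X = (N+h)·cosφ·cosλ = -1010738.166 m; Y = (N+h)·cosφ·sinλ = -1032182.284 m; Z = (N(1−e²)+h)·sinφ = -6191628.466 m.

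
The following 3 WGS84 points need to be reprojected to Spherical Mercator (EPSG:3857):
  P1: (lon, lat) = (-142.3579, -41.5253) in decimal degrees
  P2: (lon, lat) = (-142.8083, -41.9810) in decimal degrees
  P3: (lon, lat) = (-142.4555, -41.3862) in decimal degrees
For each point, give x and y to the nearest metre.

Web Mercator: x = R·λ, y = R·ln tan(π/4+φ/2), R = 6378137 m.
P1 (-41.5253°, -142.3579°) → (-15847208.938, -5090134.798) m.
P2 (-41.9810°, -142.8083°) → (-15897347.237, -5158133.761) m.
P3 (-41.3862°, -142.4555°) → (-15858073.721, -5069474.053) m.

P1: x -15847209 m, y -5090135 m; P2: x -15897347 m, y -5158134 m; P3: x -15858074 m, y -5069474 m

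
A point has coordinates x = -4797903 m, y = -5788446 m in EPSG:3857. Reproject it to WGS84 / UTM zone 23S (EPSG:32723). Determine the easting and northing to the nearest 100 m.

Web Mercator inverse (R = 6378137 m) → φ = -46.05050264°, λ = -43.10029597°.
UTM 23S forward: E = 646963.642 m, N = 4898586.907 m.

E 647000 m, N 4898600 m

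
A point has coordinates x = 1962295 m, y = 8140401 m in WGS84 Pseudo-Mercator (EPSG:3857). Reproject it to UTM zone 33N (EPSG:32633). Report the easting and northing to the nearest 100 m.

E 651700 m, N 6522400 m

Web Mercator inverse (R = 6378137 m) → φ = 58.81450103°, λ = 17.62759590°.
UTM 33N forward: E = 651747.951 m, N = 6522374.481 m.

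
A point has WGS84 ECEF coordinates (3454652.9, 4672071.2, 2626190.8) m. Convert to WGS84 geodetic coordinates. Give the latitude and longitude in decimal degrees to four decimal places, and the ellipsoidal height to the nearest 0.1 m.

λ = atan2(Y, X) = 53.51979983°; p = √(X²+Y²) = 5810583.1 m.
Bowring's method on WGS84 (a = 6378137 m, b = 6356752.314 m) gives φ = 24.46609957°, h = 2005.699 m.

lat 24.4661°, lon 53.5198°, h 2005.7 m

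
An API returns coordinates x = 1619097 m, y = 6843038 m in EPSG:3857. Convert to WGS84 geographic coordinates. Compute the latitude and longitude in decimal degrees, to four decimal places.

R = 6378137 m. λ = x/R = 14.54459582°.
φ = 2·arctan(exp(y/R)) − 90° = 2·arctan(2.92382) − 90° = 52.23670261°.

lat 52.2367°, lon 14.5446°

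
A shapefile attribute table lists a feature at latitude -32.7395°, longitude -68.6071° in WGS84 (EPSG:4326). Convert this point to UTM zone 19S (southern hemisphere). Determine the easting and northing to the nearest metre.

E 536811 m, N 6377523 m

Zone 19 central meridian λ₀ = 6×19 − 183 = -69°; Δλ = +0.3929°.
Transverse Mercator on WGS84 with k₀ = 0.9996 gives E = 536810.679 m, N = 6377523.249 m.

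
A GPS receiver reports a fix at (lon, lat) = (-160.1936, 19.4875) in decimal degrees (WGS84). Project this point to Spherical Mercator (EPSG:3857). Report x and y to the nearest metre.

Web Mercator is spherical with R = a = 6378137 m.
x = R·λ = 6378137 × -2.795905761 = -17832669.980 m.
y = R·ln tan(π/4 + φ/2) = 6378137 × 0.346874969 = 2212416.076 m.

x -17832670 m, y 2212416 m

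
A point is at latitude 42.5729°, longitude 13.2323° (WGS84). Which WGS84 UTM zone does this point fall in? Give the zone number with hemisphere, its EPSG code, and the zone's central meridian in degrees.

UTM zone = ⌊(λ + 180)/6⌋ + 1; 13.2323° ∈ [12°, 18°) → zone 33.
Hemisphere: N (φ ≥ 0).
Central meridian λ₀ = 6×33 − 183 = 15°.
EPSG code: 32633.

Zone 33N (EPSG:32633), central meridian 15°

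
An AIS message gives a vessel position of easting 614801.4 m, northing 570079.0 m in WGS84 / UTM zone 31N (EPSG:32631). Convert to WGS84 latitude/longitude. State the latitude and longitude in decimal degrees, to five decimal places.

lat 5.15670°, lon 4.03580°

Zone 31N: λ₀ = 3°, k₀ = 0.9996, false easting 500000 m.
Meridian distance M = (N − FN)/k₀ = 570307.1 m.
Inverse transverse Mercator on WGS84 gives φ = 5.15670006°, λ = 4.03579993°.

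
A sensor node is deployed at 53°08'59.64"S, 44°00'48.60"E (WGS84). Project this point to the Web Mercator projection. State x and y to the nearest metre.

Web Mercator is spherical with R = a = 6378137 m.
x = R·λ = 6378137 × 0.768180490 = 4899560.408 m.
y = R·ln tan(π/4 + φ/2) = 6378137 × -1.099188312 = -7010773.640 m.

x 4899560 m, y -7010774 m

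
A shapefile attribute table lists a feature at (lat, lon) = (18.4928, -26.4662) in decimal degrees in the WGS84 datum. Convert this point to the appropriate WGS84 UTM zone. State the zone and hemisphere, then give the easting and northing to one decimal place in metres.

Longitude -26.4662° lies in the 6° band [-30°, -24°), giving zone 26; latitude is north of the equator, so 26N.
Zone 26 central meridian λ₀ = 6×26 − 183 = -27°; Δλ = +0.5338°.
Transverse Mercator on WGS84 with k₀ = 0.9996 gives E = 556351.077 m, N = 2044791.679 m.

Zone 26N: E 556351.1 m, N 2044791.7 m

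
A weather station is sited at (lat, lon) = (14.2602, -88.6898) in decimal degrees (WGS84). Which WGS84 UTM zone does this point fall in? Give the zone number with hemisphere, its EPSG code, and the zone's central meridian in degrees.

UTM zone = ⌊(λ + 180)/6⌋ + 1; -88.6898° ∈ [-90°, -84°) → zone 16.
Hemisphere: N (φ ≥ 0).
Central meridian λ₀ = 6×16 − 183 = -87°.
EPSG code: 32616.

Zone 16N (EPSG:32616), central meridian -87°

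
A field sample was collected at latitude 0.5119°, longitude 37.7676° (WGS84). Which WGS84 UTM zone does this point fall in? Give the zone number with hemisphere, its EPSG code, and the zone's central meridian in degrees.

Zone 37N (EPSG:32637), central meridian 39°

UTM zone = ⌊(λ + 180)/6⌋ + 1; 37.7676° ∈ [36°, 42°) → zone 37.
Hemisphere: N (φ ≥ 0).
Central meridian λ₀ = 6×37 − 183 = 39°.
EPSG code: 32637.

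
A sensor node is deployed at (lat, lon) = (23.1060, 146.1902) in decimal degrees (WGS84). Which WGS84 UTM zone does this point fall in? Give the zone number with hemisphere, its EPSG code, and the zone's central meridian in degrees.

Zone 55N (EPSG:32655), central meridian 147°

UTM zone = ⌊(λ + 180)/6⌋ + 1; 146.1902° ∈ [144°, 150°) → zone 55.
Hemisphere: N (φ ≥ 0).
Central meridian λ₀ = 6×55 − 183 = 147°.
EPSG code: 32655.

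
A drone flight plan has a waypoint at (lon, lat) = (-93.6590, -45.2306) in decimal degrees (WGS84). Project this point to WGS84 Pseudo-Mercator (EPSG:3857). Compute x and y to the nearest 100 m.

x -10426100 m, y -5657900 m

Web Mercator is spherical with R = a = 6378137 m.
x = R·λ = 6378137 × -1.634657924 = -10426072.188 m.
y = R·ln tan(π/4 + φ/2) = 6378137 × -0.887076914 = -5657898.087 m.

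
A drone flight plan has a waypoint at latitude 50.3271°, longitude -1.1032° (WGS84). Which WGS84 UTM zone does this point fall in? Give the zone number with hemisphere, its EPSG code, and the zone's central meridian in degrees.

UTM zone = ⌊(λ + 180)/6⌋ + 1; -1.1032° ∈ [-6°, 0°) → zone 30.
Hemisphere: N (φ ≥ 0).
Central meridian λ₀ = 6×30 − 183 = -3°.
EPSG code: 32630.

Zone 30N (EPSG:32630), central meridian -3°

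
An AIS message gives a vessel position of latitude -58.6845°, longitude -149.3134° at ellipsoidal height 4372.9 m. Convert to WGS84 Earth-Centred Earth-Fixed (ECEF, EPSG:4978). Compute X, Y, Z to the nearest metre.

X -2859784 m, Y -1697111 m, Z -5429489 m

WGS84: a = 6378137 m, e² = 0.006694380; N(φ) = a/√(1−e²sin²φ) = 6393775.987 m.
X = (N+h)·cosφ·cosλ = -2859783.662 m; Y = (N+h)·cosφ·sinλ = -1697110.782 m; Z = (N(1−e²)+h)·sinφ = -5429488.552 m.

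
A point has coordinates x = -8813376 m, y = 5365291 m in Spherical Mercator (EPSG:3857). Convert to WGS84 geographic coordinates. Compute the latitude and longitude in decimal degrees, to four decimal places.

R = 6378137 m. λ = x/R = -79.17190365°.
φ = 2·arctan(exp(y/R)) − 90° = 2·arctan(2.31915) − 90° = 43.34930063°.

lat 43.3493°, lon -79.1719°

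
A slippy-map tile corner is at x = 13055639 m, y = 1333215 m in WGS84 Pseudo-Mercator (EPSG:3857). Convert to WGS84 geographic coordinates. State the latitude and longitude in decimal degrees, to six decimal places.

R = 6378137 m. λ = x/R = 117.28080058°.
φ = 2·arctan(exp(y/R)) − 90° = 2·arctan(1.23248) − 90° = 11.89020001°.

lat 11.890200°, lon 117.280801°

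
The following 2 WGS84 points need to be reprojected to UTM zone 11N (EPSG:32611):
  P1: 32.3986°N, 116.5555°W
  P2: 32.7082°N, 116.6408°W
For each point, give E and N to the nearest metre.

P1: E 541803 m, N 3584706 m; P2: E 533665 m, N 3618996 m

UTM zone 11N: λ₀ = -117°, k₀ = 0.9996.
P1 (32.3986°, -116.5555°) → (541802.929, 3584705.772) m.
P2 (32.7082°, -116.6408°) → (533665.078, 3618995.747) m.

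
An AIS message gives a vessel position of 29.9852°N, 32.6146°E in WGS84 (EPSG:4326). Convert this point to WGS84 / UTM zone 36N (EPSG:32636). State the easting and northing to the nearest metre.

E 462823 m, N 3317208 m

Zone 36 central meridian λ₀ = 6×36 − 183 = 33°; Δλ = -0.3854°.
Transverse Mercator on WGS84 with k₀ = 0.9996 gives E = 462823.406 m, N = 3317207.884 m.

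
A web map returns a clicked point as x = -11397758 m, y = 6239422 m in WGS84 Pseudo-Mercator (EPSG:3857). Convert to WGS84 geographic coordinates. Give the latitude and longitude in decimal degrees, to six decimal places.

R = 6378137 m. λ = x/R = -102.38780216°.
φ = 2·arctan(exp(y/R)) − 90° = 2·arctan(2.65980) − 90° = 48.79070062°.

lat 48.790701°, lon -102.387802°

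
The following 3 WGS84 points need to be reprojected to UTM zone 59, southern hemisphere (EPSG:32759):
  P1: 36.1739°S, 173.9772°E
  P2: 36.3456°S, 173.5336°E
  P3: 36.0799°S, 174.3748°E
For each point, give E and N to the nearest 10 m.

UTM zone 59S: λ₀ = 171°, k₀ = 0.9996.
P1 (-36.1739°, 173.9772°) → (767774.464, 5992654.757) m.
P2 (-36.3456°, 173.5336°) → (727369.111, 5974737.893) m.
P3 (-36.0799°, 174.3748°) → (803909.862, 6001914.883) m.

P1: E 767770 m, N 5992650 m; P2: E 727370 m, N 5974740 m; P3: E 803910 m, N 6001910 m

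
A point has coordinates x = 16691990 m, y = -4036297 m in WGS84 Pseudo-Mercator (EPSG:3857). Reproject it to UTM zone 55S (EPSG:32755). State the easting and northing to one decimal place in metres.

Web Mercator inverse (R = 6378137 m) → φ = -34.05579951°, λ = 149.94669739°.
UTM 55S forward: E = 771988.106 m, N = 6227738.281 m.

E 771988.1 m, N 6227738.3 m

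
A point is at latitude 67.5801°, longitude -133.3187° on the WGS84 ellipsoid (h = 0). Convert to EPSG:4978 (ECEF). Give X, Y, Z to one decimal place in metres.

WGS84: a = 6378137 m, e² = 0.006694380; N(φ) = a/√(1−e²sin²φ) = 6396459.094 m.
X = (N+h)·cosφ·cosλ = -1673670.910 m; Y = (N+h)·cosφ·sinλ = -1774895.458 m; Z = (N(1−e²)+h)·sinφ = 5873390.240 m.

X -1673670.9 m, Y -1774895.5 m, Z 5873390.2 m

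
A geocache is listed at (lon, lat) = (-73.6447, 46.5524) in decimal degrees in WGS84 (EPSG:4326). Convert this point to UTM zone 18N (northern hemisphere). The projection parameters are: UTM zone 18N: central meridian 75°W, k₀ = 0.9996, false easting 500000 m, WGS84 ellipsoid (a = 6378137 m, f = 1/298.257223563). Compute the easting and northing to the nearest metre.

E 603894 m, N 5156318 m

Zone 18 central meridian λ₀ = 6×18 − 183 = -75°; Δλ = +1.3553°.
Transverse Mercator on WGS84 with k₀ = 0.9996 gives E = 603894.269 m, N = 5156318.080 m.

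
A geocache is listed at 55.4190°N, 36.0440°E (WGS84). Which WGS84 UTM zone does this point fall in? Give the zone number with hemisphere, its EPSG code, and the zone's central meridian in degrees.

Zone 37N (EPSG:32637), central meridian 39°

UTM zone = ⌊(λ + 180)/6⌋ + 1; 36.0440° ∈ [36°, 42°) → zone 37.
Hemisphere: N (φ ≥ 0).
Central meridian λ₀ = 6×37 − 183 = 39°.
EPSG code: 32637.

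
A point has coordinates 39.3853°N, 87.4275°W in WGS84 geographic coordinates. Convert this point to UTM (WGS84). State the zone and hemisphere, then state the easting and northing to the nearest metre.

Zone 16N: E 463184 m, N 4359622 m

Longitude -87.4275° lies in the 6° band [-90°, -84°), giving zone 16; latitude is north of the equator, so 16N.
Zone 16 central meridian λ₀ = 6×16 − 183 = -87°; Δλ = -0.4275°.
Transverse Mercator on WGS84 with k₀ = 0.9996 gives E = 463183.565 m, N = 4359622.309 m.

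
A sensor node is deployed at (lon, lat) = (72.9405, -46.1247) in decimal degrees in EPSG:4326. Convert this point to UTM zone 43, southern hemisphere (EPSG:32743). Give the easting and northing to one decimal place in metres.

Zone 43 central meridian λ₀ = 6×43 − 183 = 75°; Δλ = -2.0595°.
Transverse Mercator on WGS84 with k₀ = 0.9996 gives E = 340888.074 m, N = 4890035.519 m.

E 340888.1 m, N 4890035.5 m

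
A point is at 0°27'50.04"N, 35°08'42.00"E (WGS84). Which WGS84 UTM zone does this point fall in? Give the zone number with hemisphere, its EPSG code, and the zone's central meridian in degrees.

Zone 36N (EPSG:32636), central meridian 33°

UTM zone = ⌊(λ + 180)/6⌋ + 1; 35.1450° ∈ [30°, 36°) → zone 36.
Hemisphere: N (φ ≥ 0).
Central meridian λ₀ = 6×36 − 183 = 33°.
EPSG code: 32636.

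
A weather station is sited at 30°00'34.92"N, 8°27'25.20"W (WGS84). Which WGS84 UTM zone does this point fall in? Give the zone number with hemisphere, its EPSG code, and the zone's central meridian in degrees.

Zone 29N (EPSG:32629), central meridian -9°

UTM zone = ⌊(λ + 180)/6⌋ + 1; -8.4570° ∈ [-12°, -6°) → zone 29.
Hemisphere: N (φ ≥ 0).
Central meridian λ₀ = 6×29 − 183 = -9°.
EPSG code: 32629.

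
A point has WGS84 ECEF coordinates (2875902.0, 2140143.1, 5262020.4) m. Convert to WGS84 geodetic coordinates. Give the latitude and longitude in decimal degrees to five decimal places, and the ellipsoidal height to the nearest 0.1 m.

λ = atan2(Y, X) = 36.65530013°; p = √(X²+Y²) = 3584832.6 m.
Bowring's method on WGS84 (a = 6378137 m, b = 6356752.314 m) gives φ = 55.91349952°, h = 3585.888 m.

lat 55.91350°, lon 36.65530°, h 3585.9 m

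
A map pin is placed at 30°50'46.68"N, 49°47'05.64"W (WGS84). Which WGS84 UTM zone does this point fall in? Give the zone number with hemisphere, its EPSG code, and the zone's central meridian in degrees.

Zone 22N (EPSG:32622), central meridian -51°

UTM zone = ⌊(λ + 180)/6⌋ + 1; -49.7849° ∈ [-54°, -48°) → zone 22.
Hemisphere: N (φ ≥ 0).
Central meridian λ₀ = 6×22 − 183 = -51°.
EPSG code: 32622.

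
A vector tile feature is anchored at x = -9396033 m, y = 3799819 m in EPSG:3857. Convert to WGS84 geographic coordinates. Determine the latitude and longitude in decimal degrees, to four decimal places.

lat 32.2777°, lon -84.4060°

R = 6378137 m. λ = x/R = -84.40600054°.
φ = 2·arctan(exp(y/R)) − 90° = 2·arctan(1.81440) − 90° = 32.27770363°.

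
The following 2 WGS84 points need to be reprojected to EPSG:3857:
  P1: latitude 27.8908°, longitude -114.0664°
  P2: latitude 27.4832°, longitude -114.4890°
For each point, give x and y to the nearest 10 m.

P1: x -12697810 m, y 3235210 m; P2: x -12744860 m, y 3183970 m

Web Mercator: x = R·λ, y = R·ln tan(π/4+φ/2), R = 6378137 m.
P1 (27.8908°, -114.0664°) → (-12697813.565, 3235213.131) m.
P2 (27.4832°, -114.4890°) → (-12744857.181, 3183972.001) m.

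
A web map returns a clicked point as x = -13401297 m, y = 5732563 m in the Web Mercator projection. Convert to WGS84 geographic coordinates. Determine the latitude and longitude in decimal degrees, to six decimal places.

lat 45.701000°, lon -120.385899°

R = 6378137 m. λ = x/R = -120.38589922°.
φ = 2·arctan(exp(y/R)) − 90° = 2·arctan(2.45661) − 90° = 45.70099972°.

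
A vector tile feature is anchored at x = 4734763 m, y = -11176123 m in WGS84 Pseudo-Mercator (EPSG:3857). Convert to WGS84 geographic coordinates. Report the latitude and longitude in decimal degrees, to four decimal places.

R = 6378137 m. λ = x/R = 42.53309970°.
φ = 2·arctan(exp(y/R)) − 90° = 2·arctan(0.17338) − 90° = -70.32740129°.

lat -70.3274°, lon 42.5331°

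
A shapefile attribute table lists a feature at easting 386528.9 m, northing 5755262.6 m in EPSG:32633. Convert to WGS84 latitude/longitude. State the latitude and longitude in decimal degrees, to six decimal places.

lat 51.936500°, lon 13.349400°

Zone 33N: λ₀ = 15°, k₀ = 0.9996, false easting 500000 m.
Meridian distance M = (N − FN)/k₀ = 5757565.6 m.
Inverse transverse Mercator on WGS84 gives φ = 51.93649987°, λ = 13.34940001°.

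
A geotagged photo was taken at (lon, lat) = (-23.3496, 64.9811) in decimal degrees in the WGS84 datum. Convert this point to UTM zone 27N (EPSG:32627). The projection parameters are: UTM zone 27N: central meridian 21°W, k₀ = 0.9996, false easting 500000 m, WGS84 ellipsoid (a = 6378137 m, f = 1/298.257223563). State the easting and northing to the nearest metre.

E 389142 m, N 7208408 m

Zone 27 central meridian λ₀ = 6×27 − 183 = -21°; Δλ = -2.3496°.
Transverse Mercator on WGS84 with k₀ = 0.9996 gives E = 389142.388 m, N = 7208408.365 m.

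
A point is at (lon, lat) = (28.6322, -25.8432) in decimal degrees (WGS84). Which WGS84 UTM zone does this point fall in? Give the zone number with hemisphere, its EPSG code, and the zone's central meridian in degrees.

Zone 35S (EPSG:32735), central meridian 27°

UTM zone = ⌊(λ + 180)/6⌋ + 1; 28.6322° ∈ [24°, 30°) → zone 35.
Hemisphere: S (φ < 0).
Central meridian λ₀ = 6×35 − 183 = 27°.
EPSG code: 32735.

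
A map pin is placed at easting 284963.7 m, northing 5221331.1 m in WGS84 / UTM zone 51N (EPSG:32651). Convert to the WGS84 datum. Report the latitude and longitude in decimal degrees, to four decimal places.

lat 47.1104°, lon 120.1656°

Zone 51N: λ₀ = 123°, k₀ = 0.9996, false easting 500000 m.
Meridian distance M = (N − FN)/k₀ = 5223420.5 m.
Inverse transverse Mercator on WGS84 gives φ = 47.11040012°, λ = 120.16559948°.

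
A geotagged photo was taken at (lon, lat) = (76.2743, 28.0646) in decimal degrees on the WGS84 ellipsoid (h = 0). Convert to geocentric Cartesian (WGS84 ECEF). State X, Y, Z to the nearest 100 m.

X 1336400 m, Y 5471500 m, Z 2982800 m

WGS84: a = 6378137 m, e² = 0.006694380; N(φ) = a/√(1−e²sin²φ) = 6382867.587 m.
X = (N+h)·cosφ·cosλ = 1336410.990 m; Y = (N+h)·cosφ·sinλ = 5471511.040 m; Z = (N(1−e²)+h)·sinφ = 2982824.377 m.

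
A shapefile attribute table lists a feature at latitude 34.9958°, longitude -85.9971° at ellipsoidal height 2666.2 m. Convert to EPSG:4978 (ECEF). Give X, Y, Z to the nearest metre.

X 365291 m, Y -5220113 m, Z 3639014 m

WGS84: a = 6378137 m, e² = 0.006694380; N(φ) = a/√(1−e²sin²φ) = 6385170.699 m.
X = (N+h)·cosφ·cosλ = 365291.346 m; Y = (N+h)·cosφ·sinλ = -5220112.709 m; Z = (N(1−e²)+h)·sinφ = 3639014.325 m.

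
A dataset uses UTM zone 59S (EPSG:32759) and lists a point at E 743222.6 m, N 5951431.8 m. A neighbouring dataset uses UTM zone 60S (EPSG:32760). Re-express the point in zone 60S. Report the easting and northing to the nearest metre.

E 206174 m, N 5949852 m

UTM 59S → geographic: φ = -36.55159982°, λ = 173.71739954°.
UTM 60S (λ₀ = 177°) forward: E = 206173.912 m, N = 5949852.372 m.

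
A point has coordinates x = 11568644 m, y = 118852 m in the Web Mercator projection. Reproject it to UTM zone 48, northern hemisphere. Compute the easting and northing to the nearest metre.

E 380159 m, N 118023 m

Web Mercator inverse (R = 6378137 m) → φ = 1.06760390°, λ = 103.92289722°.
UTM 48N forward: E = 380158.993 m, N = 118023.435 m.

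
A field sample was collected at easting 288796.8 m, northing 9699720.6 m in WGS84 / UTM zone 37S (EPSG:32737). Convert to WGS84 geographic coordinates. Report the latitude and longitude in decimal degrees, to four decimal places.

Zone 37S: λ₀ = 39°, k₀ = 0.9996, false easting 500000 m, false northing 10000000 m.
Meridian distance M = (N − FN)/k₀ = -300399.6 m.
Inverse transverse Mercator on WGS84 gives φ = -2.71520042°, λ = 37.10020019°.

lat -2.7152°, lon 37.1002°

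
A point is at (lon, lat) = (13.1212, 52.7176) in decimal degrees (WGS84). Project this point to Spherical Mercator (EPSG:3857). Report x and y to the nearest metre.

x 1460645 m, y 6930931 m

Web Mercator is spherical with R = a = 6378137 m.
x = R·λ = 6378137 × 0.229008142 = 1460645.303 m.
y = R·ln tan(π/4 + φ/2) = 6378137 × 1.086670206 = 6930931.445 m.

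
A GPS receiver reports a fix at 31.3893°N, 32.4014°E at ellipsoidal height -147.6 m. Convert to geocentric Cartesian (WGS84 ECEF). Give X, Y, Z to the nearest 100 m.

WGS84: a = 6378137 m, e² = 0.006694380; N(φ) = a/√(1−e²sin²φ) = 6383936.519 m.
X = (N+h)·cosφ·cosλ = 4601101.414 m; Y = (N+h)·cosφ·sinλ = 2920105.455 m; Z = (N(1−e²)+h)·sinφ = 3302738.561 m.

X 4601100 m, Y 2920100 m, Z 3302700 m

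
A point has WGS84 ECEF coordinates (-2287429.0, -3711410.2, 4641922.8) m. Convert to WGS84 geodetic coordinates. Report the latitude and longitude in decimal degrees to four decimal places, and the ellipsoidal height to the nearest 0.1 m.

lat 46.9878°, lon -121.6465°, h 1481.3 m

λ = atan2(Y, X) = -121.64650032°; p = √(X²+Y²) = 4359690.0 m.
Bowring's method on WGS84 (a = 6378137 m, b = 6356752.314 m) gives φ = 46.98779965°, h = 1481.282 m.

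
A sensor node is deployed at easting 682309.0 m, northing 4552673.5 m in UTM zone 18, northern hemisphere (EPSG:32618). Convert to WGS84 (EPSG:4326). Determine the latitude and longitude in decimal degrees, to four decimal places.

Zone 18N: λ₀ = -75°, k₀ = 0.9996, false easting 500000 m.
Meridian distance M = (N − FN)/k₀ = 4554495.3 m.
Inverse transverse Mercator on WGS84 gives φ = 41.10489989°, λ = -72.82890042°.

lat 41.1049°, lon -72.8289°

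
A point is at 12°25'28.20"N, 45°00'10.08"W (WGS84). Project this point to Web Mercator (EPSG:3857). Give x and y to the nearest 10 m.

x -5009690 m, y 1394060 m

Web Mercator is spherical with R = a = 6378137 m.
x = R·λ = 6378137 × -0.785447033 = -5009688.780 m.
y = R·ln tan(π/4 + φ/2) = 6378137 × 0.218568175 = 1394057.763 m.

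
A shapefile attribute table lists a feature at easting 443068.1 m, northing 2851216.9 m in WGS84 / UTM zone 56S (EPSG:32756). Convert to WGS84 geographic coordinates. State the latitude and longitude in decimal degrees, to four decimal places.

lat -64.4598°, lon 151.8165°

Zone 56S: λ₀ = 153°, k₀ = 0.9996, false easting 500000 m, false northing 10000000 m.
Meridian distance M = (N − FN)/k₀ = -7151643.8 m.
Inverse transverse Mercator on WGS84 gives φ = -64.45979971°, λ = 151.81649987°.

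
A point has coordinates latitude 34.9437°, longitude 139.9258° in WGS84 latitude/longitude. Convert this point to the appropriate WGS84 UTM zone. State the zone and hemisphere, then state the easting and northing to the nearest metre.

Zone 54N: E 401908 m, N 3867326 m

Longitude 139.9258° lies in the 6° band [138°, 144°), giving zone 54; latitude is north of the equator, so 54N.
Zone 54 central meridian λ₀ = 6×54 − 183 = 141°; Δλ = -1.0742°.
Transverse Mercator on WGS84 with k₀ = 0.9996 gives E = 401908.387 m, N = 3867326.353 m.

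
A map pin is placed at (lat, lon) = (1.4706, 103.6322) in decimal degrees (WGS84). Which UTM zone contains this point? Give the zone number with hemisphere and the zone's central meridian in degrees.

UTM zone = ⌊(λ + 180)/6⌋ + 1; 103.6322° ∈ [102°, 108°) → zone 48.
Hemisphere: N (φ ≥ 0).
Central meridian λ₀ = 6×48 − 183 = 105°.

Zone 48N, central meridian 105°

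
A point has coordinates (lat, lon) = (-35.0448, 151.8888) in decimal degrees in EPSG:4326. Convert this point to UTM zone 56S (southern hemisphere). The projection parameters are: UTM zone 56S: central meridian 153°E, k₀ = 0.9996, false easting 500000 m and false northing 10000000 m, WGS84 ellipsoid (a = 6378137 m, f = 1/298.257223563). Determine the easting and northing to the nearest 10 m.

Zone 56 central meridian λ₀ = 6×56 − 183 = 153°; Δλ = -1.1112°.
Transverse Mercator on WGS84 with k₀ = 0.9996 gives E = 398654.276 m, N = 6121424.412 m.

E 398650 m, N 6121420 m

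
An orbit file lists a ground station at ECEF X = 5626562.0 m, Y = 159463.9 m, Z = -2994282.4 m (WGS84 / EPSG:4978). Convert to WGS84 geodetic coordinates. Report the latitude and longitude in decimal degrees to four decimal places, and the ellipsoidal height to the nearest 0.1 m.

λ = atan2(Y, X) = 1.62340047°; p = √(X²+Y²) = 5628821.3 m.
Bowring's method on WGS84 (a = 6378137 m, b = 6356752.314 m) gives φ = -28.17080011°, h = 2282.931 m.

lat -28.1708°, lon 1.6234°, h 2282.9 m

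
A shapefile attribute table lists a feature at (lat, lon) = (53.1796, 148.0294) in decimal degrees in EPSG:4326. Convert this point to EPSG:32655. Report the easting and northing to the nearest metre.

E 568795 m, N 5892745 m

Zone 55 central meridian λ₀ = 6×55 − 183 = 147°; Δλ = +1.0294°.
Transverse Mercator on WGS84 with k₀ = 0.9996 gives E = 568795.363 m, N = 5892744.596 m.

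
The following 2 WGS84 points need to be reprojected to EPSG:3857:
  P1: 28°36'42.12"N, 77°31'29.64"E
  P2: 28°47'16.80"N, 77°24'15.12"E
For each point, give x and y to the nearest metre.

Web Mercator: x = R·λ, y = R·ln tan(π/4+φ/2), R = 6378137 m.
P1 (28.6117°, 77.5249°) → (8630032.392, 3326316.367) m.
P2 (28.7880°, 77.4042°) → (8616596.129, 3348690.757) m.

P1: x 8630032 m, y 3326316 m; P2: x 8616596 m, y 3348691 m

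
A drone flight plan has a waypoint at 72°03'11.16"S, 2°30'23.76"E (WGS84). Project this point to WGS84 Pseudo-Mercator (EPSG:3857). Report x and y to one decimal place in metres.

Web Mercator is spherical with R = a = 6378137 m.
x = R·λ = 6378137 × 0.043748423 = 279033.436 m.
y = R·ln tan(π/4 + φ/2) = 6378137 × -1.845733411 = -11772340.558 m.

x 279033.4 m, y -11772340.6 m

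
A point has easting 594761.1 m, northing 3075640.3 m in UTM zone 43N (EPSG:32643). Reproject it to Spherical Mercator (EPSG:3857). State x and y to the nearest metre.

Unproject from UTM 43N (λ₀ = 75°) → φ = 27.80200018°, λ = 75.96199974°.
Web Mercator (R = 6378137 m): x = 8456051.131 m, y = 3224033.399 m.

x 8456051 m, y 3224033 m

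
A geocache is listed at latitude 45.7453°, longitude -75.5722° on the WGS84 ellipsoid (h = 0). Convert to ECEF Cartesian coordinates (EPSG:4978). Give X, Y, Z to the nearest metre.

X 1110914 m, Y -4318026 m, Z 4545537 m

WGS84: a = 6378137 m, e² = 0.006694380; N(φ) = a/√(1−e²sin²φ) = 6389117.381 m.
X = (N+h)·cosφ·cosλ = 1110914.060 m; Y = (N+h)·cosφ·sinλ = -4318025.655 m; Z = (N(1−e²)+h)·sinφ = 4545536.837 m.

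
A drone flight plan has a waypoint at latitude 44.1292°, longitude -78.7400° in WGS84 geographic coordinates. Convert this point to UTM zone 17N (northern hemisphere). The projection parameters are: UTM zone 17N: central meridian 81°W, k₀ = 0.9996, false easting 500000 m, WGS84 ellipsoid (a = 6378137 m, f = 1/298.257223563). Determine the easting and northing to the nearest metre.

E 680801 m, N 4888706 m

Zone 17 central meridian λ₀ = 6×17 − 183 = -81°; Δλ = +2.2600°.
Transverse Mercator on WGS84 with k₀ = 0.9996 gives E = 680801.330 m, N = 4888706.414 m.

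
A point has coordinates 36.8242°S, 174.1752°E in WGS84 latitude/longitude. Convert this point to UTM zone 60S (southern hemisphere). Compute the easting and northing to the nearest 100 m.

Zone 60 central meridian λ₀ = 6×60 − 183 = 177°; Δλ = -2.8248°.
Transverse Mercator on WGS84 with k₀ = 0.9996 gives E = 248053.964 m, N = 5920905.196 m.

E 248100 m, N 5920900 m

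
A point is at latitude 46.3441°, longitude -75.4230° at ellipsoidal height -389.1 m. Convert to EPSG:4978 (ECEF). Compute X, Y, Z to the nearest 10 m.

X 1110030 m, Y -4268490 m, Z 4591450 m

WGS84: a = 6378137 m, e² = 0.006694380; N(φ) = a/√(1−e²sin²φ) = 6389341.512 m.
X = (N+h)·cosφ·cosλ = 1110028.012 m; Y = (N+h)·cosφ·sinλ = -4268486.918 m; Z = (N(1−e²)+h)·sinφ = 4591452.768 m.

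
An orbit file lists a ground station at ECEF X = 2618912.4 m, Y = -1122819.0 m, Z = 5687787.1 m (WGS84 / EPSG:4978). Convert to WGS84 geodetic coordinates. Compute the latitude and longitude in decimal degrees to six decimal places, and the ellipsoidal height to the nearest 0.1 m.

λ = atan2(Y, X) = -23.20650019°; p = √(X²+Y²) = 2849460.4 m.
Bowring's method on WGS84 (a = 6378137 m, b = 6356752.314 m) gives φ = 63.54389969°, h = 605.422 m.

lat 63.543900°, lon -23.206500°, h 605.4 m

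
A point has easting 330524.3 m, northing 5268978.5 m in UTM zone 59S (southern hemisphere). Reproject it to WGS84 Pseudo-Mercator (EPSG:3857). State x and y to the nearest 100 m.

Unproject from UTM 59S (λ₀ = 171°) → φ = -42.71300036°, λ = 168.93039981°.
Web Mercator (R = 6378137 m): x = 18805246.087 m, y = -5268389.102 m.

x 18805200 m, y -5268400 m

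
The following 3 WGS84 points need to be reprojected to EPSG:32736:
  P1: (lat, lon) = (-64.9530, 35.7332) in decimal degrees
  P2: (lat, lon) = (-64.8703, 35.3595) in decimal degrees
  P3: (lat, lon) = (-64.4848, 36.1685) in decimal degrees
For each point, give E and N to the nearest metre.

UTM zone 36S: λ₀ = 33°, k₀ = 0.9996.
P1 (-64.9530°, 35.7332°) → (629083.588, 2793993.413) m.
P2 (-64.8703°, 35.3595°) → (611785.143, 2803915.843) m.
P3 (-64.4848°, 36.1685°) → (652238.650, 2845161.187) m.

P1: E 629084 m, N 2793993 m; P2: E 611785 m, N 2803916 m; P3: E 652239 m, N 2845161 m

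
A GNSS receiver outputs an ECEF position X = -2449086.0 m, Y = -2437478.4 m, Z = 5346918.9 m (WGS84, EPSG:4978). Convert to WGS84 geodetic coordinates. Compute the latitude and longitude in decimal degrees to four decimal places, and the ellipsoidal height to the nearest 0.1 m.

λ = atan2(Y, X) = -135.13610078°; p = √(X²+Y²) = 3455332.6 m.
Bowring's method on WGS84 (a = 6378137 m, b = 6356752.314 m) gives φ = 57.30340036°, h = 3198.825 m.

lat 57.3034°, lon -135.1361°, h 3198.8 m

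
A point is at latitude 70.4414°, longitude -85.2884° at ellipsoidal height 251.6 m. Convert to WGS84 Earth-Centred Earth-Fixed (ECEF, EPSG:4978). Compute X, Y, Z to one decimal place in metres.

X 175917.6 m, Y -2134435.4 m, Z 5987941.4 m

WGS84: a = 6378137 m, e² = 0.006694380; N(φ) = a/√(1−e²sin²φ) = 6397178.170 m.
X = (N+h)·cosφ·cosλ = 175917.594 m; Y = (N+h)·cosφ·sinλ = -2134435.386 m; Z = (N(1−e²)+h)·sinφ = 5987941.354 m.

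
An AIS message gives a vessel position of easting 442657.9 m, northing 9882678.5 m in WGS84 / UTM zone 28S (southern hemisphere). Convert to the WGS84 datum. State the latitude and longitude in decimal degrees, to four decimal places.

lat -1.0614°, lon -15.5154°

Zone 28S: λ₀ = -15°, k₀ = 0.9996, false easting 500000 m, false northing 10000000 m.
Meridian distance M = (N − FN)/k₀ = -117368.4 m.
Inverse transverse Mercator on WGS84 gives φ = -1.06139997°, λ = -15.51539983°.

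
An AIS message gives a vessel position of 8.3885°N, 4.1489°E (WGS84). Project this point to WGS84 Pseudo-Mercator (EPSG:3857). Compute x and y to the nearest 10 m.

Web Mercator is spherical with R = a = 6378137 m.
x = R·λ = 6378137 × 0.072411965 = 461853.435 m.
y = R·ln tan(π/4 + φ/2) = 6378137 × 0.146932803 = 937157.550 m.

x 461850 m, y 937160 m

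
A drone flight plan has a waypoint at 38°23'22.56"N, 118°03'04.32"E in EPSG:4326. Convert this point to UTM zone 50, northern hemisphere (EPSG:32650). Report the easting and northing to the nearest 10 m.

E 591800 m, N 4249570 m

Zone 50 central meridian λ₀ = 6×50 − 183 = 117°; Δλ = +1.0512°.
Transverse Mercator on WGS84 with k₀ = 0.9996 gives E = 591803.336 m, N = 4249566.402 m.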